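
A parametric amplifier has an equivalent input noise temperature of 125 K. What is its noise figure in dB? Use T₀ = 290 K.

1.56 dB

F = 1 + T_e/T₀ = 1 + 125/290 = 1.43103
NF = 10 log₁₀(1.43103) = 1.56 dB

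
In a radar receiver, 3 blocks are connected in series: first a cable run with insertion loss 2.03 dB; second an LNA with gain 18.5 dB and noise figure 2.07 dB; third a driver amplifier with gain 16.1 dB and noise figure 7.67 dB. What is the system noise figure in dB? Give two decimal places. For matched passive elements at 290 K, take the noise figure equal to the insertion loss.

Convert to linear (a loss of L dB is a gain of −L dB): F_i = 10^(NF_i/10), G_i = 10^(G_i,dB/10)
  Stage 1: F_1 = 10^(2.03/10) = 1.596, G_1 = 10^(−2.03/10) = 0.6266
  Stage 2: F_2 = 10^(2.07/10) = 1.611, G_2 = 10^(18.5/10) = 70.79
  Stage 3: F_3 = 10^(7.67/10) = 5.848, G_3 = 10^(16.1/10) = 40.74
Friis cascade:
  F = 1.596 + (1.611 − 1)/0.6266 + (5.848 − 1)/44.36 = 2.680
NF = 10 log₁₀(2.680) = 4.28 dB

4.28 dB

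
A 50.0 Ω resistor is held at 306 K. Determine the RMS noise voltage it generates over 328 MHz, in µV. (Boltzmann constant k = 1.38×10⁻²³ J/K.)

V_n = √(4kTRB)
4kTRB = 4 × 1.38×10⁻²³ × 306 × 5.00×10¹ × 3.28×10⁸ = 2.77×10⁻¹⁰ V²
V_n = √(2.77×10⁻¹⁰) = 1.66×10⁻⁵ V = 16.6 µV

16.6 µV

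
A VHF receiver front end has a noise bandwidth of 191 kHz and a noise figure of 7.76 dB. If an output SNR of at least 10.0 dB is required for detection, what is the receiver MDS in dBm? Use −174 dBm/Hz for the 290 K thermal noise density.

Sensitivity = −174 + 10 log₁₀(B) + NF + SNR_min
= −174 + 52.81 + 7.76 + 10.0
= −103.43 dBm → −103.4 dBm

−103.4 dBm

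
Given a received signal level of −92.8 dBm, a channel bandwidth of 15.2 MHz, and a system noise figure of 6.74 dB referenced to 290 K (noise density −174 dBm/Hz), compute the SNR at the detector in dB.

Noise floor: N = −174 + 10 log₁₀(B) + NF
10 log₁₀(1.52×10⁷) = 71.82 dB
N = −174 + 71.82 + 6.74 = −95.44 dBm
SNR = P_sig − N = −92.8 − (−95.44) = 2.64 dB → 2.6 dB

2.6 dB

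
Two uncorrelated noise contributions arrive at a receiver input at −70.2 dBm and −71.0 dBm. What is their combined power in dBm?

−67.6 dBm

Convert to linear, add, convert back:
P₁ = 9.55×10⁻¹¹ W, P₂ = 7.94×10⁻¹¹ W
P_tot = 1.75×10⁻¹⁰ W → 10 log₁₀(P_tot / 10⁻³) = −67.6 dBm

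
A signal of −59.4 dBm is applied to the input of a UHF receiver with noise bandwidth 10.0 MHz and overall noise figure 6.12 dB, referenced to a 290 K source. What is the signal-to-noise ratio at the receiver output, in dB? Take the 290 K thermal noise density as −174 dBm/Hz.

Noise floor: N = −174 + 10 log₁₀(B) + NF
10 log₁₀(1.00×10⁷) = 70 dB
N = −174 + 70 + 6.12 = −97.88 dBm
SNR = P_sig − N = −59.4 − (−97.88) = 38.48 dB → 38.5 dB

38.5 dB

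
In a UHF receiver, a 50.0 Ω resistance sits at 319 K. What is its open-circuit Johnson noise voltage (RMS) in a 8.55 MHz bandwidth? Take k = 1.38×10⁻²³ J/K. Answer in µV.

2.74 µV

V_n = √(4kTRB)
4kTRB = 4 × 1.38×10⁻²³ × 319 × 5.00×10¹ × 8.55×10⁶ = 7.53×10⁻¹² V²
V_n = √(7.53×10⁻¹²) = 2.74×10⁻⁶ V = 2.74 µV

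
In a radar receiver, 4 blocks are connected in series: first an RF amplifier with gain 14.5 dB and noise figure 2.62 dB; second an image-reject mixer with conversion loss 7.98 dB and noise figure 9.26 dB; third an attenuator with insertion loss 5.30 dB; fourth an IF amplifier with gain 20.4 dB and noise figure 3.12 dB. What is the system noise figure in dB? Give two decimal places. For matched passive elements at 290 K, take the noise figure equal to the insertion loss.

5.34 dB

Convert to linear (a loss of L dB is a gain of −L dB): F_i = 10^(NF_i/10), G_i = 10^(G_i,dB/10)
  Stage 1: F_1 = 10^(2.62/10) = 1.828, G_1 = 10^(14.5/10) = 28.18
  Stage 2: F_2 = 10^(9.26/10) = 8.433, G_2 = 10^(−7.98/10) = 0.1592
  Stage 3: F_3 = 10^(5.30/10) = 3.388, G_3 = 10^(−5.30/10) = 0.2951
  Stage 4: F_4 = 10^(3.12/10) = 2.051, G_4 = 10^(20.4/10) = 109.6
Friis cascade:
  F = 1.828 + (8.433 − 1)/28.18 + (3.388 − 1)/4.487 + (2.051 − 1)/1.324 = 3.418
NF = 10 log₁₀(3.418) = 5.34 dB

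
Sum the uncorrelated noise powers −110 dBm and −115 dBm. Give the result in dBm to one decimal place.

Convert to linear, add, convert back:
P₁ = 1.00×10⁻¹⁴ W, P₂ = 3.16×10⁻¹⁵ W
P_tot = 1.32×10⁻¹⁴ W → 10 log₁₀(P_tot / 10⁻³) = −108.8 dBm

−108.8 dBm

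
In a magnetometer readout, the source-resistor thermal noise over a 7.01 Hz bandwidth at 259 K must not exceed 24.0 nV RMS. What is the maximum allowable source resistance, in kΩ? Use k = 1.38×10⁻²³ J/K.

5.75 kΩ

Johnson–Nyquist: V_n = √(4kTRB) ⇒ R = V_n² / (4kTB)
4kTB = 4 × 1.38×10⁻²³ × 259 × 7.01×10⁰ = 1.00×10⁻¹⁹
R = (2.40×10⁻⁸)² / 1.00×10⁻¹⁹ = 5.75×10³ Ω = 5.75 kΩ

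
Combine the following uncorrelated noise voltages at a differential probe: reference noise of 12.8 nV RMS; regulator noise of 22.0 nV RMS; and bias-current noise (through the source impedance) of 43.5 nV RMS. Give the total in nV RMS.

50.4 nV

Uncorrelated sources add in power (mean-square): V_tot = √(ΣV_i²)
V_tot = √[(1.28×10⁻⁸)² + (2.20×10⁻⁸)² + (4.35×10⁻⁸)²] = 5.04×10⁻⁸ V = 50.4 nV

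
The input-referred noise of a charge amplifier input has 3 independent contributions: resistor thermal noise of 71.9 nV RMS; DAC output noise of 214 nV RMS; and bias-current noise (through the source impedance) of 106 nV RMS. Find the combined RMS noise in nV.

Uncorrelated sources add in power (mean-square): V_tot = √(ΣV_i²)
V_tot = √[(7.19×10⁻⁸)² + (2.14×10⁻⁷)² + (1.06×10⁻⁷)²] = 2.49×10⁻⁷ V = 249 nV

249 nV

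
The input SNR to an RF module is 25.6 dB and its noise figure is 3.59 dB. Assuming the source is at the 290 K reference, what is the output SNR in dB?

By definition F = SNR_in/SNR_out, so in dB: SNR_out = SNR_in − NF
SNR_out = 25.6 − 3.59 = 22.01 dB

22.01 dB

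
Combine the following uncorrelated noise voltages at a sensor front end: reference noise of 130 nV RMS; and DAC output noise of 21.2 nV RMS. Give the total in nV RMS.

Uncorrelated sources add in power (mean-square): V_tot = √(ΣV_i²)
V_tot = √[(1.30×10⁻⁷)² + (2.12×10⁻⁸)²] = 1.32×10⁻⁷ V = 132 nV

132 nV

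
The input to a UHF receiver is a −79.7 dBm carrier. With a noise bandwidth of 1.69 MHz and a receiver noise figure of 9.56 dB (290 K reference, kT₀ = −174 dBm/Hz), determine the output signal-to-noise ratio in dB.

Noise floor: N = −174 + 10 log₁₀(B) + NF
10 log₁₀(1.69×10⁶) = 62.28 dB
N = −174 + 62.28 + 9.56 = −102.16 dBm
SNR = P_sig − N = −79.7 − (−102.16) = 22.46 dB → 22.5 dB

22.5 dB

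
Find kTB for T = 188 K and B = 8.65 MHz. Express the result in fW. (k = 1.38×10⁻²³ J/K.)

P_n = kTB = 1.38×10⁻²³ × 188 × 8.65×10⁶ = 2.24×10⁻¹⁴ W = 22.4 fW

22.4 fW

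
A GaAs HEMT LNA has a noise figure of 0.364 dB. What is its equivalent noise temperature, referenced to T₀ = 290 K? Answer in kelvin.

25.4 K

F = 10^(0.364/10) = 1.08743
T_e = (F − 1)·T₀ = (1.08743 − 1) × 290 = 25.4 K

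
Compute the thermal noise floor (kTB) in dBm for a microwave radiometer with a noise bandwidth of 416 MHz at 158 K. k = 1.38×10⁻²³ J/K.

P_n = kTB = 1.38×10⁻²³ × 158 × 4.16×10⁸ = 9.07×10⁻¹³ W
In dBm: 10 log₁₀(9.07×10⁻¹³ / 10⁻³) = −90.4 dBm

−90.4 dBm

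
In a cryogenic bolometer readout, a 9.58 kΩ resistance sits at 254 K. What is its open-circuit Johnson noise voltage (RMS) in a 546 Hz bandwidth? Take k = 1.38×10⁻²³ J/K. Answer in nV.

V_n = √(4kTRB)
4kTRB = 4 × 1.38×10⁻²³ × 254 × 9.58×10³ × 5.46×10² = 7.33×10⁻¹⁴ V²
V_n = √(7.33×10⁻¹⁴) = 2.71×10⁻⁷ V = 271 nV

271 nV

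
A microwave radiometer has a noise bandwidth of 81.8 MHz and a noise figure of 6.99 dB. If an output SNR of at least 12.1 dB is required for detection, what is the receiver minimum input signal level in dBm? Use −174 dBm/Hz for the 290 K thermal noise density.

Sensitivity = −174 + 10 log₁₀(B) + NF + SNR_min
= −174 + 79.13 + 6.99 + 12.1
= −75.78 dBm → −75.8 dBm

−75.8 dBm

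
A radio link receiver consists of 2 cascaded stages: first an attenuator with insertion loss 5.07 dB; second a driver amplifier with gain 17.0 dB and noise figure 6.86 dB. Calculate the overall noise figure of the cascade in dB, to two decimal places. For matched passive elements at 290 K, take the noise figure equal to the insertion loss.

11.93 dB

Convert to linear (a loss of L dB is a gain of −L dB): F_i = 10^(NF_i/10), G_i = 10^(G_i,dB/10)
  Stage 1: F_1 = 10^(5.07/10) = 3.214, G_1 = 10^(−5.07/10) = 0.3112
  Stage 2: F_2 = 10^(6.86/10) = 4.853, G_2 = 10^(17.0/10) = 50.12
Friis cascade:
  F = 3.214 + (4.853 − 1)/0.3112 = 15.60
NF = 10 log₁₀(15.60) = 11.93 dB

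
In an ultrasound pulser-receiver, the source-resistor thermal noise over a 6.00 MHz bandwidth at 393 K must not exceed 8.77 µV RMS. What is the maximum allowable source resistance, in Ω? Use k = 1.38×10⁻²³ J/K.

Johnson–Nyquist: V_n = √(4kTRB) ⇒ R = V_n² / (4kTB)
4kTB = 4 × 1.38×10⁻²³ × 393 × 6.00×10⁶ = 1.30×10⁻¹³
R = (8.77×10⁻⁶)² / 1.30×10⁻¹³ = 5.91×10² Ω = 591 Ω

591 Ω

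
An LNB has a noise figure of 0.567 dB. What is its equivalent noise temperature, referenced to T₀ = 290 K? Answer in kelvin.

F = 10^(0.567/10) = 1.13946
T_e = (F − 1)·T₀ = (1.13946 − 1) × 290 = 40.4 K

40.4 K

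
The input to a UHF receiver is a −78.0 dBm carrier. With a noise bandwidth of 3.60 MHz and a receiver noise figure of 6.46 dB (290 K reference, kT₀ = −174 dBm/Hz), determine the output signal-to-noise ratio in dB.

Noise floor: N = −174 + 10 log₁₀(B) + NF
10 log₁₀(3.60×10⁶) = 65.56 dB
N = −174 + 65.56 + 6.46 = −101.98 dBm
SNR = P_sig − N = −78.0 − (−101.98) = 23.98 dB → 24.0 dB

24.0 dB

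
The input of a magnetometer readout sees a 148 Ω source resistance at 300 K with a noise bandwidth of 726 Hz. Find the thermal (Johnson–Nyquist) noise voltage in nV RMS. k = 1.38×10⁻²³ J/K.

V_n = √(4kTRB)
4kTRB = 4 × 1.38×10⁻²³ × 300 × 1.48×10² × 7.26×10² = 1.78×10⁻¹⁵ V²
V_n = √(1.78×10⁻¹⁵) = 4.22×10⁻⁸ V = 42.2 nV

42.2 nV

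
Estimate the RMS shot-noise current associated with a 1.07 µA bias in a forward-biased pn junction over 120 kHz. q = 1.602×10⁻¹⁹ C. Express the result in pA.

I_n = √(2qI·B)
2qI·B = 2 × 1.602×10⁻¹⁹ × 1.07×10⁻⁶ × 1.20×10⁵ = 4.11×10⁻²⁰ A²
I_n = √(4.11×10⁻²⁰) = 2.03×10⁻¹⁰ A = 203 pA

203 pA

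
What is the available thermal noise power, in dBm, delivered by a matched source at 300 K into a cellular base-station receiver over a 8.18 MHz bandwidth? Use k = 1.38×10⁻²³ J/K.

−104.7 dBm

P_n = kTB = 1.38×10⁻²³ × 300 × 8.18×10⁶ = 3.39×10⁻¹⁴ W
In dBm: 10 log₁₀(3.39×10⁻¹⁴ / 10⁻³) = −104.7 dBm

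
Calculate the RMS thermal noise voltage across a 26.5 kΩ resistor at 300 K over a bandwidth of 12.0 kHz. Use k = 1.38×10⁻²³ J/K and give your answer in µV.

2.29 µV

V_n = √(4kTRB)
4kTRB = 4 × 1.38×10⁻²³ × 300 × 2.65×10⁴ × 1.20×10⁴ = 5.27×10⁻¹² V²
V_n = √(5.27×10⁻¹²) = 2.29×10⁻⁶ V = 2.29 µV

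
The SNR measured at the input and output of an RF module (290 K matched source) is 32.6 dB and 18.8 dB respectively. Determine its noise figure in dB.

13.8 dB

NF (dB) = SNR_in(dB) − SNR_out(dB) when the source is at T₀
NF = 32.6 − 18.8 = 13.8 dB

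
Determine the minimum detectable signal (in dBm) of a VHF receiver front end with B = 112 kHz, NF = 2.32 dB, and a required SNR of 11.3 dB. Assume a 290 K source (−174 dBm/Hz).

−109.9 dBm

Sensitivity = −174 + 10 log₁₀(B) + NF + SNR_min
= −174 + 50.49 + 2.32 + 11.3
= −109.89 dBm → −109.9 dBm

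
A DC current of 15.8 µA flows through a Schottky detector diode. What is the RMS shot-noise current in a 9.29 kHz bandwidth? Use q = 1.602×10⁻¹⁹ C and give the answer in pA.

217 pA

I_n = √(2qI·B)
2qI·B = 2 × 1.602×10⁻¹⁹ × 1.58×10⁻⁵ × 9.29×10³ = 4.70×10⁻²⁰ A²
I_n = √(4.70×10⁻²⁰) = 2.17×10⁻¹⁰ A = 217 pA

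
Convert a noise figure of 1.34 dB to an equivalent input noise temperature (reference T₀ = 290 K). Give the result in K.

105 K

F = 10^(1.34/10) = 1.36144
T_e = (F − 1)·T₀ = (1.36144 − 1) × 290 = 105 K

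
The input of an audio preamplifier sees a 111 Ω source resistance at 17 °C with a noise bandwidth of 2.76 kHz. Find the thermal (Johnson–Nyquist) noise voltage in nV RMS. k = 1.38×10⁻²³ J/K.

70.0 nV

T = 17 °C + 273.15 = 290.15 K
V_n = √(4kTRB)
4kTRB = 4 × 1.38×10⁻²³ × 290.15 × 1.11×10² × 2.76×10³ = 4.91×10⁻¹⁵ V²
V_n = √(4.91×10⁻¹⁵) = 7.00×10⁻⁸ V = 70.0 nV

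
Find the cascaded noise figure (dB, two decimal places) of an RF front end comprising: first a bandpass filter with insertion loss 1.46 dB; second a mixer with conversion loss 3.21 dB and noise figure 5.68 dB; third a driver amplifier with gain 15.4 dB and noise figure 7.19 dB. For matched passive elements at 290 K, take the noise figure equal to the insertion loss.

12.45 dB

Convert to linear (a loss of L dB is a gain of −L dB): F_i = 10^(NF_i/10), G_i = 10^(G_i,dB/10)
  Stage 1: F_1 = 10^(1.46/10) = 1.400, G_1 = 10^(−1.46/10) = 0.7145
  Stage 2: F_2 = 10^(5.68/10) = 3.698, G_2 = 10^(−3.21/10) = 0.4775
  Stage 3: F_3 = 10^(7.19/10) = 5.236, G_3 = 10^(15.4/10) = 34.67
Friis cascade:
  F = 1.400 + (3.698 − 1)/0.7145 + (5.236 − 1)/0.3412 = 17.59
NF = 10 log₁₀(17.59) = 12.45 dB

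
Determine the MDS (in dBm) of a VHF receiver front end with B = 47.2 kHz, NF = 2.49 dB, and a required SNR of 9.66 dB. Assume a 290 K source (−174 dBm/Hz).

Sensitivity = −174 + 10 log₁₀(B) + NF + SNR_min
= −174 + 46.74 + 2.49 + 9.66
= −115.11 dBm → −115.1 dBm

−115.1 dBm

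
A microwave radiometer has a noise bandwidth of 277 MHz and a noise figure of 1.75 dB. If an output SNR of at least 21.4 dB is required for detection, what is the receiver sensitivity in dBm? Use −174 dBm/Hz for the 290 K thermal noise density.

−66.4 dBm

Sensitivity = −174 + 10 log₁₀(B) + NF + SNR_min
= −174 + 84.42 + 1.75 + 21.4
= −66.43 dBm → −66.4 dBm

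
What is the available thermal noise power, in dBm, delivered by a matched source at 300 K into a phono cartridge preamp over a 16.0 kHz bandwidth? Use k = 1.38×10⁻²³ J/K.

−131.8 dBm

P_n = kTB = 1.38×10⁻²³ × 300 × 1.60×10⁴ = 6.62×10⁻¹⁷ W
In dBm: 10 log₁₀(6.62×10⁻¹⁷ / 10⁻³) = −131.8 dBm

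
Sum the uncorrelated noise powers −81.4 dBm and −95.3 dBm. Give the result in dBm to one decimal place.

Convert to linear, add, convert back:
P₁ = 7.24×10⁻¹² W, P₂ = 2.95×10⁻¹³ W
P_tot = 7.54×10⁻¹² W → 10 log₁₀(P_tot / 10⁻³) = −81.2 dBm

−81.2 dBm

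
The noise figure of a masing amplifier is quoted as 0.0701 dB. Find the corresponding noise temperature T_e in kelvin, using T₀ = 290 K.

F = 10^(0.0701/10) = 1.01627
T_e = (F − 1)·T₀ = (1.01627 − 1) × 290 = 4.72 K

4.72 K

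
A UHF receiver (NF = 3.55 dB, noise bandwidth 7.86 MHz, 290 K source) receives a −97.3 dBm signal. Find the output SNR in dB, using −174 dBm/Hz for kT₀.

Noise floor: N = −174 + 10 log₁₀(B) + NF
10 log₁₀(7.86×10⁶) = 68.95 dB
N = −174 + 68.95 + 3.55 = −101.50 dBm
SNR = P_sig − N = −97.3 − (−101.50) = 4.20 dB → 4.2 dB

4.2 dB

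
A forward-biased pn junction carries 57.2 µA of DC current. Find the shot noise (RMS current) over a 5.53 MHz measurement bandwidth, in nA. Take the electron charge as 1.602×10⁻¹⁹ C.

10.1 nA

I_n = √(2qI·B)
2qI·B = 2 × 1.602×10⁻¹⁹ × 5.72×10⁻⁵ × 5.53×10⁶ = 1.01×10⁻¹⁶ A²
I_n = √(1.01×10⁻¹⁶) = 1.01×10⁻⁸ A = 10.1 nA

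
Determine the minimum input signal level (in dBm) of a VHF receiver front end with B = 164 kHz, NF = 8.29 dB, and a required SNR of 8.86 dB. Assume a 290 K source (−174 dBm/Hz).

Sensitivity = −174 + 10 log₁₀(B) + NF + SNR_min
= −174 + 52.15 + 8.29 + 8.86
= −104.70 dBm → −104.7 dBm

−104.7 dBm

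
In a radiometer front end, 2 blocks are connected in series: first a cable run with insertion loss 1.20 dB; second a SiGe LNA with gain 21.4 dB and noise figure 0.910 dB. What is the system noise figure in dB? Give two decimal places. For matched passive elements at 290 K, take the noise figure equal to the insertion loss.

Convert to linear (a loss of L dB is a gain of −L dB): F_i = 10^(NF_i/10), G_i = 10^(G_i,dB/10)
  Stage 1: F_1 = 10^(1.20/10) = 1.318, G_1 = 10^(−1.20/10) = 0.7586
  Stage 2: F_2 = 10^(0.910/10) = 1.233, G_2 = 10^(21.4/10) = 138.0
Friis cascade:
  F = 1.318 + (1.233 − 1)/0.7586 = 1.626
NF = 10 log₁₀(1.626) = 2.11 dB

2.11 dB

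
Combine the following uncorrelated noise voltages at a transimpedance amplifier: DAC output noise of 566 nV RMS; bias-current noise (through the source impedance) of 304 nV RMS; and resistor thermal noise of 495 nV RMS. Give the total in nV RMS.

811 nV

Uncorrelated sources add in power (mean-square): V_tot = √(ΣV_i²)
V_tot = √[(5.66×10⁻⁷)² + (3.04×10⁻⁷)² + (4.95×10⁻⁷)²] = 8.11×10⁻⁷ V = 811 nV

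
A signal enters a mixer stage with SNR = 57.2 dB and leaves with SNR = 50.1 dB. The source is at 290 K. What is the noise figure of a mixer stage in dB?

NF (dB) = SNR_in(dB) − SNR_out(dB) when the source is at T₀
NF = 57.2 − 50.1 = 7.1 dB

7.1 dB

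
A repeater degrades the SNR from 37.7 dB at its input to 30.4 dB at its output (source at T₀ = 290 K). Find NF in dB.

7.3 dB

NF (dB) = SNR_in(dB) − SNR_out(dB) when the source is at T₀
NF = 37.7 − 30.4 = 7.3 dB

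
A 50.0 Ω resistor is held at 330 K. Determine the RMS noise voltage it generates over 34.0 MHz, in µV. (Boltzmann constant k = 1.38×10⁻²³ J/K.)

V_n = √(4kTRB)
4kTRB = 4 × 1.38×10⁻²³ × 330 × 5.00×10¹ × 3.40×10⁷ = 3.10×10⁻¹¹ V²
V_n = √(3.10×10⁻¹¹) = 5.56×10⁻⁶ V = 5.56 µV

5.56 µV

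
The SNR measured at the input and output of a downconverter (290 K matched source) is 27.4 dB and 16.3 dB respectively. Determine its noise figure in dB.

NF (dB) = SNR_in(dB) − SNR_out(dB) when the source is at T₀
NF = 27.4 − 16.3 = 11.1 dB

11.1 dB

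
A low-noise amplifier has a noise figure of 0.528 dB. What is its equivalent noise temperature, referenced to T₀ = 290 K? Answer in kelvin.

37.5 K

F = 10^(0.528/10) = 1.12928
T_e = (F − 1)·T₀ = (1.12928 − 1) × 290 = 37.5 K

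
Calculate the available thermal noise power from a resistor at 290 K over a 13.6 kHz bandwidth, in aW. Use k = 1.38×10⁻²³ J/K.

P_n = kTB = 1.38×10⁻²³ × 290 × 1.36×10⁴ = 5.44×10⁻¹⁷ W = 54.4 aW

54.4 aW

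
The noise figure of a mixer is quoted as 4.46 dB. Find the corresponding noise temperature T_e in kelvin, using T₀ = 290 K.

F = 10^(4.46/10) = 2.79254
T_e = (F − 1)·T₀ = (2.79254 − 1) × 290 = 520 K

520 K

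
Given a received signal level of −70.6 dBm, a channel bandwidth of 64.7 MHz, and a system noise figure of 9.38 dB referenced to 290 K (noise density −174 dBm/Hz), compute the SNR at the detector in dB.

Noise floor: N = −174 + 10 log₁₀(B) + NF
10 log₁₀(6.47×10⁷) = 78.11 dB
N = −174 + 78.11 + 9.38 = −86.51 dBm
SNR = P_sig − N = −70.6 − (−86.51) = 15.91 dB → 15.9 dB

15.9 dB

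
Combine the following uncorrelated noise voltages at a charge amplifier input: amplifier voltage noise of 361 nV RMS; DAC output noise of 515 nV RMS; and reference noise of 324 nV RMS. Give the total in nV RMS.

Uncorrelated sources add in power (mean-square): V_tot = √(ΣV_i²)
V_tot = √[(3.61×10⁻⁷)² + (5.15×10⁻⁷)² + (3.24×10⁻⁷)²] = 7.07×10⁻⁷ V = 707 nV

707 nV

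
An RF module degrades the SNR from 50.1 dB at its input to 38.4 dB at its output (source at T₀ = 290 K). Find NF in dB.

NF (dB) = SNR_in(dB) − SNR_out(dB) when the source is at T₀
NF = 50.1 − 38.4 = 11.7 dB

11.7 dB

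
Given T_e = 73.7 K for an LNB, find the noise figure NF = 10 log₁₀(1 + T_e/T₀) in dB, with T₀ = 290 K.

0.983 dB

F = 1 + T_e/T₀ = 1 + 73.7/290 = 1.25414
NF = 10 log₁₀(1.25414) = 0.983 dB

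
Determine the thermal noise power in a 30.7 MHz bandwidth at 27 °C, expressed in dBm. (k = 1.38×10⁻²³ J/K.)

−99.0 dBm

T = 27 °C + 273.15 = 300.15 K
P_n = kTB = 1.38×10⁻²³ × 300.15 × 3.07×10⁷ = 1.27×10⁻¹³ W
In dBm: 10 log₁₀(1.27×10⁻¹³ / 10⁻³) = −99.0 dBm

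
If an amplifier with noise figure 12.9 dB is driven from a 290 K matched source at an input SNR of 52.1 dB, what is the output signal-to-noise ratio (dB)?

By definition F = SNR_in/SNR_out, so in dB: SNR_out = SNR_in − NF
SNR_out = 52.1 − 12.9 = 39.2 dB

39.2 dB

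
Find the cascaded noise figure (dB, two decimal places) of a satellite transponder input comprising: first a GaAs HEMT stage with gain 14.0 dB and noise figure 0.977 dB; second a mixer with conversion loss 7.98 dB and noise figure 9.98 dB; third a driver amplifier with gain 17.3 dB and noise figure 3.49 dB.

Convert to linear (a loss of L dB is a gain of −L dB): F_i = 10^(NF_i/10), G_i = 10^(G_i,dB/10)
  Stage 1: F_1 = 10^(0.977/10) = 1.252, G_1 = 10^(14.0/10) = 25.12
  Stage 2: F_2 = 10^(9.98/10) = 9.954, G_2 = 10^(−7.98/10) = 0.1592
  Stage 3: F_3 = 10^(3.49/10) = 2.234, G_3 = 10^(17.3/10) = 53.70
Friis cascade:
  F = 1.252 + (9.954 − 1)/25.12 + (2.234 − 1)/3.999 = 1.917
NF = 10 log₁₀(1.917) = 2.83 dB

2.83 dB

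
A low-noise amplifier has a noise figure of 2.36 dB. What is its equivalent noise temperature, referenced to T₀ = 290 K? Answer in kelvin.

209 K

F = 10^(2.36/10) = 1.72187
T_e = (F − 1)·T₀ = (1.72187 − 1) × 290 = 209 K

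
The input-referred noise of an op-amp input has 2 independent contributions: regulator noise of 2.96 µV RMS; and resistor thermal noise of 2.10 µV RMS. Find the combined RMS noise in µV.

3.63 µV

Uncorrelated sources add in power (mean-square): V_tot = √(ΣV_i²)
V_tot = √[(2.96×10⁻⁶)² + (2.10×10⁻⁶)²] = 3.63×10⁻⁶ V = 3.63 µV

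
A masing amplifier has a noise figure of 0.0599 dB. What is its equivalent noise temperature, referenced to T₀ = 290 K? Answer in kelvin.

4.03 K

F = 10^(0.0599/10) = 1.01389
T_e = (F − 1)·T₀ = (1.01389 − 1) × 290 = 4.03 K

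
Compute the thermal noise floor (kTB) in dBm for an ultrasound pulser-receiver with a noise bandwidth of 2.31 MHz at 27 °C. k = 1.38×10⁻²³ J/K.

T = 27 °C + 273.15 = 300.15 K
P_n = kTB = 1.38×10⁻²³ × 300.15 × 2.31×10⁶ = 9.57×10⁻¹⁵ W
In dBm: 10 log₁₀(9.57×10⁻¹⁵ / 10⁻³) = −110.2 dBm

−110.2 dBm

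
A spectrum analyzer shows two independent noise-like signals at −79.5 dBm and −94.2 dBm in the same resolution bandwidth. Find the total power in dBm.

Convert to linear, add, convert back:
P₁ = 1.12×10⁻¹¹ W, P₂ = 3.80×10⁻¹³ W
P_tot = 1.16×10⁻¹¹ W → 10 log₁₀(P_tot / 10⁻³) = −79.4 dBm

−79.4 dBm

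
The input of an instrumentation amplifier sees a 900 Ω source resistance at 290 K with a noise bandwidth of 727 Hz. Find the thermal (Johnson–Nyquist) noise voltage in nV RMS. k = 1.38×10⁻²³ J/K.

V_n = √(4kTRB)
4kTRB = 4 × 1.38×10⁻²³ × 290 × 9.00×10² × 7.27×10² = 1.05×10⁻¹⁴ V²
V_n = √(1.05×10⁻¹⁴) = 1.02×10⁻⁷ V = 102 nV

102 nV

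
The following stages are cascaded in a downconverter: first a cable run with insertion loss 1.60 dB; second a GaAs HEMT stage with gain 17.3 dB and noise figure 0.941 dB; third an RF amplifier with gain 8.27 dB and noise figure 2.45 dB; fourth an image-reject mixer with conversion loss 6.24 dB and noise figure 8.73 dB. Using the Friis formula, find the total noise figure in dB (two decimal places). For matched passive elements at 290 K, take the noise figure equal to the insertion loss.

2.65 dB

Convert to linear (a loss of L dB is a gain of −L dB): F_i = 10^(NF_i/10), G_i = 10^(G_i,dB/10)
  Stage 1: F_1 = 10^(1.60/10) = 1.445, G_1 = 10^(−1.60/10) = 0.6918
  Stage 2: F_2 = 10^(0.941/10) = 1.242, G_2 = 10^(17.3/10) = 53.70
  Stage 3: F_3 = 10^(2.45/10) = 1.758, G_3 = 10^(8.27/10) = 6.714
  Stage 4: F_4 = 10^(8.73/10) = 7.464, G_4 = 10^(−6.24/10) = 0.2377
Friis cascade:
  F = 1.445 + (1.242 − 1)/0.6918 + (1.758 − 1)/37.15 + (7.464 − 1)/249.5 = 1.841
NF = 10 log₁₀(1.841) = 2.65 dB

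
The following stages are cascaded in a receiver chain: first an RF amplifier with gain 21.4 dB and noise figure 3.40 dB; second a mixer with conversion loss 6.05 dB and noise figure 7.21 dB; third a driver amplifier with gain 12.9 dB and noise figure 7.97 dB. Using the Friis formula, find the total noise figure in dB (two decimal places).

Convert to linear (a loss of L dB is a gain of −L dB): F_i = 10^(NF_i/10), G_i = 10^(G_i,dB/10)
  Stage 1: F_1 = 10^(3.40/10) = 2.188, G_1 = 10^(21.4/10) = 138.0
  Stage 2: F_2 = 10^(7.21/10) = 5.260, G_2 = 10^(−6.05/10) = 0.2483
  Stage 3: F_3 = 10^(7.97/10) = 6.266, G_3 = 10^(12.9/10) = 19.50
Friis cascade:
  F = 2.188 + (5.260 − 1)/138.0 + (6.266 − 1)/34.28 = 2.372
NF = 10 log₁₀(2.372) = 3.75 dB

3.75 dB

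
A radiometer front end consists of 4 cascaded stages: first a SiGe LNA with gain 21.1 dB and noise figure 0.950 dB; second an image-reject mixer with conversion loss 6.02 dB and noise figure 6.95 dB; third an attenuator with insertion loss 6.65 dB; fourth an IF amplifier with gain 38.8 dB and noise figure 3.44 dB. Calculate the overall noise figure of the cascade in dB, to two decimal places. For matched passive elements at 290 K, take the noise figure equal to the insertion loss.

Convert to linear (a loss of L dB is a gain of −L dB): F_i = 10^(NF_i/10), G_i = 10^(G_i,dB/10)
  Stage 1: F_1 = 10^(0.950/10) = 1.245, G_1 = 10^(21.1/10) = 128.8
  Stage 2: F_2 = 10^(6.95/10) = 4.955, G_2 = 10^(−6.02/10) = 0.2500
  Stage 3: F_3 = 10^(6.65/10) = 4.624, G_3 = 10^(−6.65/10) = 0.2163
  Stage 4: F_4 = 10^(3.44/10) = 2.208, G_4 = 10^(38.8/10) = 7586
Friis cascade:
  F = 1.245 + (4.955 − 1)/128.8 + (4.624 − 1)/32.21 + (2.208 − 1)/6.966 = 1.561
NF = 10 log₁₀(1.561) = 1.93 dB

1.93 dB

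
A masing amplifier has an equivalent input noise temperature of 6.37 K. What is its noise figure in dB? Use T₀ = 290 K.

0.094 dB

F = 1 + T_e/T₀ = 1 + 6.37/290 = 1.02197
NF = 10 log₁₀(1.02197) = 0.094 dB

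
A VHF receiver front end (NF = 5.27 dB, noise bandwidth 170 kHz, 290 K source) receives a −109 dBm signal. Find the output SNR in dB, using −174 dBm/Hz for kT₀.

Noise floor: N = −174 + 10 log₁₀(B) + NF
10 log₁₀(1.70×10⁵) = 52.3 dB
N = −174 + 52.3 + 5.27 = −116.43 dBm
SNR = P_sig − N = −109 − (−116.43) = 7.43 dB → 7.4 dB

7.4 dB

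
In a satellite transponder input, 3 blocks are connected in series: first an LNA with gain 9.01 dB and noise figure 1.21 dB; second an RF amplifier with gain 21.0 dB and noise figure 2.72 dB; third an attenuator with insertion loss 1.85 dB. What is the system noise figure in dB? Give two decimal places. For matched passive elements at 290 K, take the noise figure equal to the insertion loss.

1.56 dB

Convert to linear (a loss of L dB is a gain of −L dB): F_i = 10^(NF_i/10), G_i = 10^(G_i,dB/10)
  Stage 1: F_1 = 10^(1.21/10) = 1.321, G_1 = 10^(9.01/10) = 7.962
  Stage 2: F_2 = 10^(2.72/10) = 1.871, G_2 = 10^(21.0/10) = 125.9
  Stage 3: F_3 = 10^(1.85/10) = 1.531, G_3 = 10^(−1.85/10) = 0.6531
Friis cascade:
  F = 1.321 + (1.871 − 1)/7.962 + (1.531 − 1)/1002 = 1.431
NF = 10 log₁₀(1.431) = 1.56 dB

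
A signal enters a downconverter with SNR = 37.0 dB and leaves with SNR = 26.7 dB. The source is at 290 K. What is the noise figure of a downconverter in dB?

NF (dB) = SNR_in(dB) − SNR_out(dB) when the source is at T₀
NF = 37.0 − 26.7 = 10.3 dB

10.3 dB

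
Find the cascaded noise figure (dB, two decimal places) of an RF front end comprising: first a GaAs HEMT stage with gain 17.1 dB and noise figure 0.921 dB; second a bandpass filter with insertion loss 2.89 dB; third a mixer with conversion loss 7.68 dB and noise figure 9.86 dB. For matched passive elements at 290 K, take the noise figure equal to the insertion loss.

Convert to linear (a loss of L dB is a gain of −L dB): F_i = 10^(NF_i/10), G_i = 10^(G_i,dB/10)
  Stage 1: F_1 = 10^(0.921/10) = 1.236, G_1 = 10^(17.1/10) = 51.29
  Stage 2: F_2 = 10^(2.89/10) = 1.945, G_2 = 10^(−2.89/10) = 0.5140
  Stage 3: F_3 = 10^(9.86/10) = 9.683, G_3 = 10^(−7.68/10) = 0.1706
Friis cascade:
  F = 1.236 + (1.945 − 1)/51.29 + (9.683 − 1)/26.36 = 1.584
NF = 10 log₁₀(1.584) = 2.00 dB

2.00 dB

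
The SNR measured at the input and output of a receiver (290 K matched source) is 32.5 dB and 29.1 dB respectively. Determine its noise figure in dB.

3.4 dB

NF (dB) = SNR_in(dB) − SNR_out(dB) when the source is at T₀
NF = 32.5 − 29.1 = 3.4 dB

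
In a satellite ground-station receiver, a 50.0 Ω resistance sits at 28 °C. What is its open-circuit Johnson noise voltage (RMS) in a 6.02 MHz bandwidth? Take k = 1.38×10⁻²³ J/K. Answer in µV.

2.24 µV

T = 28 °C + 273.15 = 301.15 K
V_n = √(4kTRB)
4kTRB = 4 × 1.38×10⁻²³ × 301.15 × 5.00×10¹ × 6.02×10⁶ = 5.00×10⁻¹² V²
V_n = √(5.00×10⁻¹²) = 2.24×10⁻⁶ V = 2.24 µV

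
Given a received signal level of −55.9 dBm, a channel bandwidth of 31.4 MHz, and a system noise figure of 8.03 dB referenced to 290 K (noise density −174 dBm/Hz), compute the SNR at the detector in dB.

35.1 dB

Noise floor: N = −174 + 10 log₁₀(B) + NF
10 log₁₀(3.14×10⁷) = 74.97 dB
N = −174 + 74.97 + 8.03 = −91.00 dBm
SNR = P_sig − N = −55.9 − (−91.00) = 35.10 dB → 35.1 dB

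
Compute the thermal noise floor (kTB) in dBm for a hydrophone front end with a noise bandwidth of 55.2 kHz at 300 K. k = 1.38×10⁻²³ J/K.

P_n = kTB = 1.38×10⁻²³ × 300 × 5.52×10⁴ = 2.29×10⁻¹⁶ W
In dBm: 10 log₁₀(2.29×10⁻¹⁶ / 10⁻³) = −126.4 dBm

−126.4 dBm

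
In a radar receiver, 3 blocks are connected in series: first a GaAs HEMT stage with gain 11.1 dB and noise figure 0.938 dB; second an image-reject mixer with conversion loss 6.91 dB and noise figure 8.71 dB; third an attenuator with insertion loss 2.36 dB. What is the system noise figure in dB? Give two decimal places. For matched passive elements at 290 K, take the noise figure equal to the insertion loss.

Convert to linear (a loss of L dB is a gain of −L dB): F_i = 10^(NF_i/10), G_i = 10^(G_i,dB/10)
  Stage 1: F_1 = 10^(0.938/10) = 1.241, G_1 = 10^(11.1/10) = 12.88
  Stage 2: F_2 = 10^(8.71/10) = 7.430, G_2 = 10^(−6.91/10) = 0.2037
  Stage 3: F_3 = 10^(2.36/10) = 1.722, G_3 = 10^(−2.36/10) = 0.5808
Friis cascade:
  F = 1.241 + (7.430 − 1)/12.88 + (1.722 − 1)/2.624 = 2.015
NF = 10 log₁₀(2.015) = 3.04 dB

3.04 dB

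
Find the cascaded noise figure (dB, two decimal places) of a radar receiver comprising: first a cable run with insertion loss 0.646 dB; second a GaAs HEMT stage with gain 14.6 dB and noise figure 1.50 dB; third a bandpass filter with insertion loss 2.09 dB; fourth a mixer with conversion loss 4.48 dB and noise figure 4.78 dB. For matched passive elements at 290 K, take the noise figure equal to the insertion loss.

Convert to linear (a loss of L dB is a gain of −L dB): F_i = 10^(NF_i/10), G_i = 10^(G_i,dB/10)
  Stage 1: F_1 = 10^(0.646/10) = 1.160, G_1 = 10^(−0.646/10) = 0.8618
  Stage 2: F_2 = 10^(1.50/10) = 1.413, G_2 = 10^(14.6/10) = 28.84
  Stage 3: F_3 = 10^(2.09/10) = 1.618, G_3 = 10^(−2.09/10) = 0.6180
  Stage 4: F_4 = 10^(4.78/10) = 3.006, G_4 = 10^(−4.48/10) = 0.3565
Friis cascade:
  F = 1.160 + (1.413 − 1)/0.8618 + (1.618 − 1)/24.85 + (3.006 − 1)/15.36 = 1.795
NF = 10 log₁₀(1.795) = 2.54 dB

2.54 dB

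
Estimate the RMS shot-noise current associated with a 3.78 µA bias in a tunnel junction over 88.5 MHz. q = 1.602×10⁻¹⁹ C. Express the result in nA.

I_n = √(2qI·B)
2qI·B = 2 × 1.602×10⁻¹⁹ × 3.78×10⁻⁶ × 8.85×10⁷ = 1.07×10⁻¹⁶ A²
I_n = √(1.07×10⁻¹⁶) = 1.04×10⁻⁸ A = 10.4 nA

10.4 nA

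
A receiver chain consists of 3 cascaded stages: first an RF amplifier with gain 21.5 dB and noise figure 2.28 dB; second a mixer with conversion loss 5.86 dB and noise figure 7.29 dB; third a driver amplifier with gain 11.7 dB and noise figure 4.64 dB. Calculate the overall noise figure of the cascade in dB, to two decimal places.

2.49 dB

Convert to linear (a loss of L dB is a gain of −L dB): F_i = 10^(NF_i/10), G_i = 10^(G_i,dB/10)
  Stage 1: F_1 = 10^(2.28/10) = 1.690, G_1 = 10^(21.5/10) = 141.3
  Stage 2: F_2 = 10^(7.29/10) = 5.358, G_2 = 10^(−5.86/10) = 0.2594
  Stage 3: F_3 = 10^(4.64/10) = 2.911, G_3 = 10^(11.7/10) = 14.79
Friis cascade:
  F = 1.690 + (5.358 − 1)/141.3 + (2.911 − 1)/36.64 = 1.773
NF = 10 log₁₀(1.773) = 2.49 dB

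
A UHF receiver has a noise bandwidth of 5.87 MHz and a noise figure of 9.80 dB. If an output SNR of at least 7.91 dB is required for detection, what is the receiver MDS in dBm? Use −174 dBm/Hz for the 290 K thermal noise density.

Sensitivity = −174 + 10 log₁₀(B) + NF + SNR_min
= −174 + 67.69 + 9.80 + 7.91
= −88.60 dBm → −88.6 dBm

−88.6 dBm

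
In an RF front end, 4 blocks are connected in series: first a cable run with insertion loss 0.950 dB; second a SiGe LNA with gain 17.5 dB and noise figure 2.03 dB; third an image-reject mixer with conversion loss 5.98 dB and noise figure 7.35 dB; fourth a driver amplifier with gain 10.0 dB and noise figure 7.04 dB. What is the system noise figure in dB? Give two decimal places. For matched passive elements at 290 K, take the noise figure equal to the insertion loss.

Convert to linear (a loss of L dB is a gain of −L dB): F_i = 10^(NF_i/10), G_i = 10^(G_i,dB/10)
  Stage 1: F_1 = 10^(0.950/10) = 1.245, G_1 = 10^(−0.950/10) = 0.8035
  Stage 2: F_2 = 10^(2.03/10) = 1.596, G_2 = 10^(17.5/10) = 56.23
  Stage 3: F_3 = 10^(7.35/10) = 5.433, G_3 = 10^(−5.98/10) = 0.2523
  Stage 4: F_4 = 10^(7.04/10) = 5.058, G_4 = 10^(10.0/10) = 10.00
Friis cascade:
  F = 1.245 + (1.596 − 1)/0.8035 + (5.433 − 1)/45.19 + (5.058 − 1)/11.40 = 2.440
NF = 10 log₁₀(2.440) = 3.87 dB

3.87 dB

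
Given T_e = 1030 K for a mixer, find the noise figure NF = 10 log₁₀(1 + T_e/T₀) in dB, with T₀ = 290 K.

F = 1 + T_e/T₀ = 1 + 1030/290 = 4.55172
NF = 10 log₁₀(4.55172) = 6.58 dB

6.58 dB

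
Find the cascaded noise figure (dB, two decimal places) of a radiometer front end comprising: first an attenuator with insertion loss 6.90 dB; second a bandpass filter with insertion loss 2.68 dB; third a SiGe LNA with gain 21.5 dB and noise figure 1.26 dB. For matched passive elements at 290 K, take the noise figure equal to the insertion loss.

10.84 dB

Convert to linear (a loss of L dB is a gain of −L dB): F_i = 10^(NF_i/10), G_i = 10^(G_i,dB/10)
  Stage 1: F_1 = 10^(6.90/10) = 4.898, G_1 = 10^(−6.90/10) = 0.2042
  Stage 2: F_2 = 10^(2.68/10) = 1.854, G_2 = 10^(−2.68/10) = 0.5395
  Stage 3: F_3 = 10^(1.26/10) = 1.337, G_3 = 10^(21.5/10) = 141.3
Friis cascade:
  F = 4.898 + (1.854 − 1)/0.2042 + (1.337 − 1)/0.1102 = 12.13
NF = 10 log₁₀(12.13) = 10.84 dB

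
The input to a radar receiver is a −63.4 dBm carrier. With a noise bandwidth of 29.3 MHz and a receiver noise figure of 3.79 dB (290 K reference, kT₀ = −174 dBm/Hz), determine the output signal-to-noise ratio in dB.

32.1 dB

Noise floor: N = −174 + 10 log₁₀(B) + NF
10 log₁₀(2.93×10⁷) = 74.67 dB
N = −174 + 74.67 + 3.79 = −95.54 dBm
SNR = P_sig − N = −63.4 − (−95.54) = 32.14 dB → 32.1 dB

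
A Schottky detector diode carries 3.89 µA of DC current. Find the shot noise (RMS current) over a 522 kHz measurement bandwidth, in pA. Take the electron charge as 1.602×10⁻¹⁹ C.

I_n = √(2qI·B)
2qI·B = 2 × 1.602×10⁻¹⁹ × 3.89×10⁻⁶ × 5.22×10⁵ = 6.51×10⁻¹⁹ A²
I_n = √(6.51×10⁻¹⁹) = 8.07×10⁻¹⁰ A = 807 pA

807 pA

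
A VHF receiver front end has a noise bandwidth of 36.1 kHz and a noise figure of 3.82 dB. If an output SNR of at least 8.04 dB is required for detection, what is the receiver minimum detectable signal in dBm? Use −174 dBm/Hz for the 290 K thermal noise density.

Sensitivity = −174 + 10 log₁₀(B) + NF + SNR_min
= −174 + 45.58 + 3.82 + 8.04
= −116.56 dBm → −116.6 dBm

−116.6 dBm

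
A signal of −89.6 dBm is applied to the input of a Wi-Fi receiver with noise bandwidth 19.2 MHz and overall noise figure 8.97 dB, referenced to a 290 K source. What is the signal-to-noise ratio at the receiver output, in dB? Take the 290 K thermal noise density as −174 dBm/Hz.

Noise floor: N = −174 + 10 log₁₀(B) + NF
10 log₁₀(1.92×10⁷) = 72.83 dB
N = −174 + 72.83 + 8.97 = −92.20 dBm
SNR = P_sig − N = −89.6 − (−92.20) = 2.60 dB → 2.6 dB

2.6 dB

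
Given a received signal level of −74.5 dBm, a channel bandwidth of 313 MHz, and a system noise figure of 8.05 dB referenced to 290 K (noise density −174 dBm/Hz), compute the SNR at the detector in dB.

6.5 dB

Noise floor: N = −174 + 10 log₁₀(B) + NF
10 log₁₀(3.13×10⁸) = 84.96 dB
N = −174 + 84.96 + 8.05 = −80.99 dBm
SNR = P_sig − N = −74.5 − (−80.99) = 6.49 dB → 6.5 dB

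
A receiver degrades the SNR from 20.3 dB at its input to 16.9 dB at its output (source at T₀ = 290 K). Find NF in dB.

3.4 dB

NF (dB) = SNR_in(dB) − SNR_out(dB) when the source is at T₀
NF = 20.3 − 16.9 = 3.4 dB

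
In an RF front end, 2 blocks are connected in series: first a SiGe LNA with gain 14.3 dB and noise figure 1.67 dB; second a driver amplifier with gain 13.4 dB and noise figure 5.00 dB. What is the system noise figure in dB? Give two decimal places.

Convert to linear (a loss of L dB is a gain of −L dB): F_i = 10^(NF_i/10), G_i = 10^(G_i,dB/10)
  Stage 1: F_1 = 10^(1.67/10) = 1.469, G_1 = 10^(14.3/10) = 26.92
  Stage 2: F_2 = 10^(5.00/10) = 3.162, G_2 = 10^(13.4/10) = 21.88
Friis cascade:
  F = 1.469 + (3.162 − 1)/26.92 = 1.549
NF = 10 log₁₀(1.549) = 1.90 dB

1.90 dB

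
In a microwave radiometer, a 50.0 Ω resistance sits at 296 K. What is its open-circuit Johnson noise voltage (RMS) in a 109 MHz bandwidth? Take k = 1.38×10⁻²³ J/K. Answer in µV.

V_n = √(4kTRB)
4kTRB = 4 × 1.38×10⁻²³ × 296 × 5.00×10¹ × 1.09×10⁸ = 8.90×10⁻¹¹ V²
V_n = √(8.90×10⁻¹¹) = 9.44×10⁻⁶ V = 9.44 µV

9.44 µV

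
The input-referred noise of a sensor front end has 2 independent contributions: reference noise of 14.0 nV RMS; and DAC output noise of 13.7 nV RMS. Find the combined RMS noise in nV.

Uncorrelated sources add in power (mean-square): V_tot = √(ΣV_i²)
V_tot = √[(1.40×10⁻⁸)² + (1.37×10⁻⁸)²] = 1.96×10⁻⁸ V = 19.6 nV

19.6 nV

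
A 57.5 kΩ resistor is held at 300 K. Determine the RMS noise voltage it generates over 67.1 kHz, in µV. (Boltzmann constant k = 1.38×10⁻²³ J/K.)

V_n = √(4kTRB)
4kTRB = 4 × 1.38×10⁻²³ × 300 × 5.75×10⁴ × 6.71×10⁴ = 6.39×10⁻¹¹ V²
V_n = √(6.39×10⁻¹¹) = 7.99×10⁻⁶ V = 7.99 µV

7.99 µV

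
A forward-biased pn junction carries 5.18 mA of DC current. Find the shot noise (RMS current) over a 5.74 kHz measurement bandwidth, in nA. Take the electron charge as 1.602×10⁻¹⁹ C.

I_n = √(2qI·B)
2qI·B = 2 × 1.602×10⁻¹⁹ × 5.18×10⁻³ × 5.74×10³ = 9.53×10⁻¹⁸ A²
I_n = √(9.53×10⁻¹⁸) = 3.09×10⁻⁹ A = 3.09 nA

3.09 nA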